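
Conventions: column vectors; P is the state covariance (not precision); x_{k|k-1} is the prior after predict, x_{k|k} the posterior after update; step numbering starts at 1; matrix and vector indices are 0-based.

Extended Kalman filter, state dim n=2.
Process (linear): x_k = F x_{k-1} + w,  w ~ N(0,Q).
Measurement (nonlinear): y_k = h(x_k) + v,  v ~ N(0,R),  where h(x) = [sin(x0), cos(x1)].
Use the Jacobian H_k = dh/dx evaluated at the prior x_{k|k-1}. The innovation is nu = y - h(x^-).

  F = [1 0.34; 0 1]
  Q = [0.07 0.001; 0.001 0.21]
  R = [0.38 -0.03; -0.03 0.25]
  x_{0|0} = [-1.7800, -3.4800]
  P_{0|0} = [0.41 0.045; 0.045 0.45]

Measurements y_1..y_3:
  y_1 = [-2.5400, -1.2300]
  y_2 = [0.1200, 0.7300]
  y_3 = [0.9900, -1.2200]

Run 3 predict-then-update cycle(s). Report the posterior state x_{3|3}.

step 1: x^-=[-2.9632, -3.4800]  P^-=[0.5626 0.1990; 0.1990 0.6600]  H_jac=[-0.9841 0.0000; 0.0000 -0.3320]  S=[0.9249 0.0350; 0.0350 0.3227]  K=[-0.5933 -0.1403; -0.1868 -0.6586]  nu=[-2.3626, -0.2867]  x^+=[-1.5212, -2.8498]  P^+=[0.2248 0.0521; 0.0521 0.4791]
step 2: x^-=[-2.4901, -2.8498]  P^-=[0.3856 0.2159; 0.2159 0.6891]  H_jac=[-0.7952 0.0000; 0.0000 0.2877]  S=[0.6238 -0.0794; -0.0794 0.3070]  K=[-0.4816 0.0778; -0.1997 0.5940]  nu=[0.7264, 1.6877]  x^+=[-2.7087, -1.9923]  P^+=[0.2331 0.1178; 0.1178 0.5371]
step 3: x^-=[-3.3861, -1.9923]  P^-=[0.4453 0.3014; 0.3014 0.7471]  H_jac=[-0.9703 0.0000; 0.0000 0.9125]  S=[0.7992 -0.2969; -0.2969 0.8720]  K=[-0.4847 0.1504; -0.0865 0.7523]  nu=[0.7479, -0.8108]  x^+=[-3.8706, -2.6670]  P^+=[0.1945 0.0571; 0.0571 0.2090]

x_post = [-3.8706, -2.6670]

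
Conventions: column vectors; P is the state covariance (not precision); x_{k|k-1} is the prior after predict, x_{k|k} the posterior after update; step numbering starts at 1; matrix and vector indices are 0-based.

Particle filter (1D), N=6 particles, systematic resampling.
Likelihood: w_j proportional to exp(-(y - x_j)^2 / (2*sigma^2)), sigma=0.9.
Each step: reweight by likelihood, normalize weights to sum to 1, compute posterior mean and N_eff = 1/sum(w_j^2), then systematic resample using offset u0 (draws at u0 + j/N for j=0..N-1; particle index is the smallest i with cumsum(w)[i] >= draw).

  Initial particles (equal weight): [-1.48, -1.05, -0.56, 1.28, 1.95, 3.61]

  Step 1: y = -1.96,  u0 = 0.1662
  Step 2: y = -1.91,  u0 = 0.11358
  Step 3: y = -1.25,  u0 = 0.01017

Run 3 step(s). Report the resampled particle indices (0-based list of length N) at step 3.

step 1: w=[0.4909, 0.3394, 0.1688, 0.0009, 0.0000, 0.0000]  mean=-1.1762  Neff=2.5997  idx=[0, 0, 1, 1, 2, 3]
step 2: w=[0.2641, 0.2641, 0.1875, 0.1875, 0.0961, 0.0006]  mean=-1.2288  Neff=4.5640  idx=[0, 1, 1, 2, 3, 4]
step 3: w=[0.1728, 0.1728, 0.1728, 0.1742, 0.1742, 0.1331]  mean=-1.2077  Neff=5.9516  idx=[0, 1, 1, 2, 3, 4]

resampled_idx = [0, 1, 1, 2, 3, 4]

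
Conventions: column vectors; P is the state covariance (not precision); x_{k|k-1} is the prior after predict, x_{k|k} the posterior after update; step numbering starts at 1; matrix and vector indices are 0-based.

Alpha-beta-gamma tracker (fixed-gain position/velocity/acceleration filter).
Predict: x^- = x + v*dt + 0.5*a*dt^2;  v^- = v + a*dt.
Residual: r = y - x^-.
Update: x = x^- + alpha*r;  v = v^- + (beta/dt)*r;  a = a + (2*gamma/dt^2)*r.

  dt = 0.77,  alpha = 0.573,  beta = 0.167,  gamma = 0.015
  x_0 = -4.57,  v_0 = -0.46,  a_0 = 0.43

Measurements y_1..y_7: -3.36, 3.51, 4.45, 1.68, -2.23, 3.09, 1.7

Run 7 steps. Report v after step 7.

step 1: x_pred=-4.7967  r=1.4367  x^+=-3.9735  v^+=0.1827  a^+=0.5027
step 2: x_pred=-3.6838  r=7.1938  x^+=0.4383  v^+=2.1300  a^+=0.8667
step 3: x_pred=2.3353  r=2.1147  x^+=3.5470  v^+=3.2560  a^+=0.9737
step 4: x_pred=6.3428  r=-4.6628  x^+=3.6710  v^+=2.9945  a^+=0.7378
step 5: x_pred=6.1954  r=-8.4254  x^+=1.3677  v^+=1.7352  a^+=0.3114
step 6: x_pred=2.7961  r=0.2939  x^+=2.9645  v^+=2.0388  a^+=0.3263
step 7: x_pred=4.6311  r=-2.9311  x^+=2.9516  v^+=1.6543  a^+=0.1780

v_post = 1.6543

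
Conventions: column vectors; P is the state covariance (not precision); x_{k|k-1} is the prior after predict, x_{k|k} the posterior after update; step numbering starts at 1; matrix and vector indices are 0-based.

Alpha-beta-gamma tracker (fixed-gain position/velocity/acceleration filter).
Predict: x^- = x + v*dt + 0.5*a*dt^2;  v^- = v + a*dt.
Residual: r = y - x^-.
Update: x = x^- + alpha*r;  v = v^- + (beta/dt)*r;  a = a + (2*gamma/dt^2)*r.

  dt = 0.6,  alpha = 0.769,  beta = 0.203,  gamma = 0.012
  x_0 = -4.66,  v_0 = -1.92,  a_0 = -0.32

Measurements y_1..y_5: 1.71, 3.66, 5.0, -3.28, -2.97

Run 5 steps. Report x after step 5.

step 1: x_pred=-5.8696  r=7.5796  x^+=-0.0409  v^+=0.4524  a^+=0.1853
step 2: x_pred=0.2639  r=3.3961  x^+=2.8755  v^+=1.7126  a^+=0.4117
step 3: x_pred=3.9772  r=1.0228  x^+=4.7637  v^+=2.3057  a^+=0.4799
step 4: x_pred=6.2335  r=-9.5135  x^+=-1.0824  v^+=-0.6251  a^+=-0.1543
step 5: x_pred=-1.4852  r=-1.4848  x^+=-2.6270  v^+=-1.2201  a^+=-0.2533

x_post = -2.6270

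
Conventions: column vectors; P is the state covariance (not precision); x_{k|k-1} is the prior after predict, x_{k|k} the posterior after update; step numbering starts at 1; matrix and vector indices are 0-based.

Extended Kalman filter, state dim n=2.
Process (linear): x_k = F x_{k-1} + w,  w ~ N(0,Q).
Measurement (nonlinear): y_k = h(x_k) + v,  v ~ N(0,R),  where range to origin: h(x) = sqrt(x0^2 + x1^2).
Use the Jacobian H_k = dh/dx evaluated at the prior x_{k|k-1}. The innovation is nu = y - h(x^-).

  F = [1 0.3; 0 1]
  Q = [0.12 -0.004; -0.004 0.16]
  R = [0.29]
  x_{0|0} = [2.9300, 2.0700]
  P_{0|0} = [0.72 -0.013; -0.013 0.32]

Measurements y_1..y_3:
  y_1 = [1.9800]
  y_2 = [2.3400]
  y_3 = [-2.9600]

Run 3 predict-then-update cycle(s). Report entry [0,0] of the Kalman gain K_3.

step 1: x^-=[3.5510, 2.0700]  P^-=[0.8610 0.0790; 0.0790 0.4800]  H_jac=[0.8639 0.5036]  S=[1.1231]  K=[0.6977; 0.2760]  nu=[-2.1303]  x^+=[2.0646, 1.4820]  P^+=[0.3142 -0.1373; -0.1373 0.3944]
step 2: x^-=[2.5092, 1.4820]  P^-=[0.3874 -0.0230; -0.0230 0.5544]  H_jac=[0.8610 0.5085]  S=[0.7005]  K=[0.4595; 0.3743]  nu=[-0.5742]  x^+=[2.2454, 1.2671]  P^+=[0.2395 -0.1434; -0.1434 0.4563]
step 3: x^-=[2.6255, 1.2671]  P^-=[0.3145 -0.0105; -0.0105 0.6163]  H_jac=[0.9006 0.4346]  S=[0.6532]  K=[0.4266; 0.3955]  nu=[-5.8753]  x^+=[0.1194, -1.0567]  P^+=[0.1956 -0.1208; -0.1208 0.5141]

K[0,0] = 0.4266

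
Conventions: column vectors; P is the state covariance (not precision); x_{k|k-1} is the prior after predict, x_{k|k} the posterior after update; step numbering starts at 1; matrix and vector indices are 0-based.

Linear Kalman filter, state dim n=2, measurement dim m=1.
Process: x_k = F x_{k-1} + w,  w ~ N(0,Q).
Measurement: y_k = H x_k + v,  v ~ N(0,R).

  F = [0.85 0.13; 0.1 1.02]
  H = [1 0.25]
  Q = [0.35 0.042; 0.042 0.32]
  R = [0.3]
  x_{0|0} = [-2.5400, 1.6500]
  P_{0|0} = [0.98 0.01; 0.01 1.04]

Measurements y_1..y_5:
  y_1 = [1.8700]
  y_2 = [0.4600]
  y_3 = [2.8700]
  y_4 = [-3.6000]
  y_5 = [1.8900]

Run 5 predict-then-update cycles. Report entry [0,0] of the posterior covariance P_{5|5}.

step 1: x^-=[-1.9445, 1.4290]  P^-=[1.0778 0.2720; 0.2720 1.4139]  S=[1.6022]  K=[0.7152; 0.3904]  nu=[3.4573]  x^+=[0.5280, 2.7786]  P^+=[0.2584 -0.1753; -0.1753 1.1697]
step 2: x^-=[0.8100, 2.8870]  P^-=[0.5177 0.0648; 0.0648 1.5038]  S=[0.9441]  K=[0.5655; 0.4668]  nu=[-1.0718]  x^+=[0.2039, 2.3867]  P^+=[0.2158 -0.1845; -0.1845 1.2980]
step 3: x^-=[0.4836, 2.4548]  P^-=[0.4871 0.0701; 0.0701 1.6350]  S=[0.9243]  K=[0.5459; 0.5181]  nu=[1.7727]  x^+=[1.4513, 3.3732]  P^+=[0.2116 -0.1913; -0.1913 1.3869]
step 4: x^-=[1.6722, 3.5858]  P^-=[0.4840 0.0755; 0.0755 1.7260]  S=[0.9297]  K=[0.5410; 0.5454]  nu=[-6.1686]  x^+=[-1.6648, 0.2215]  P^+=[0.2120 -0.1987; -0.1987 1.4495]
step 5: x^-=[-1.3863, 0.0594]  P^-=[0.4837 0.0773; 0.0773 1.7896]  S=[0.9342]  K=[0.5385; 0.5617]  nu=[3.2615]  x^+=[0.3699, 1.8913]  P^+=[0.2128 -0.2052; -0.2052 1.4949]

P_post[0,0] = 0.2128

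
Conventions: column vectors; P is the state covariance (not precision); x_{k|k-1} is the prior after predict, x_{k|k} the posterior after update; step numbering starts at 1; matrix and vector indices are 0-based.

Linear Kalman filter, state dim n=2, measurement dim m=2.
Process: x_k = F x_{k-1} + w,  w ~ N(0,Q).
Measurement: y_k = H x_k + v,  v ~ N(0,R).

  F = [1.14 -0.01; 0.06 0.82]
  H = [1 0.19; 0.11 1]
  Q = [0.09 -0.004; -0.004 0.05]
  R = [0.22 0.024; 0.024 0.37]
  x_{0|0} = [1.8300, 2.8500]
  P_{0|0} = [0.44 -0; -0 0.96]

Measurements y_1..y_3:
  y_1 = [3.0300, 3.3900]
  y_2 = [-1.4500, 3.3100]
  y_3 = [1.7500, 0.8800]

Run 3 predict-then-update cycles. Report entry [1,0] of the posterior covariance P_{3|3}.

step 1: x^-=[2.0577, 2.4468]  P^-=[0.6619 0.0182; 0.0182 0.6971]  S=[0.9140 0.2479; 0.2479 1.0791]  K=[0.7519 -0.0884; -0.0116 0.6505]  nu=[0.5074, 0.7169]  x^+=[2.3759, 2.9072]  P^+=[0.1696 -0.0333; -0.0333 0.2441]
step 2: x^-=[2.6795, 2.5265]  P^-=[0.3112 -0.0255; -0.0255 0.2114]  S=[0.5292 0.0724; 0.0724 0.5796]  K=[0.5870 -0.0582; -0.0219 0.3627]  nu=[-4.6095, 0.4888]  x^+=[-0.0546, 2.8047]  P^+=[0.1319 -0.0220; -0.0220 0.1361]
step 3: x^-=[-0.0903, 2.2966]  P^-=[0.2619 -0.0166; -0.0166 0.1398]  S=[0.4807 0.0624; 0.0624 0.5093]  K=[0.5439 -0.0427; -0.0147 0.2727]  nu=[1.4039, -1.4066]  x^+=[0.7334, 1.8923]  P^+=[0.1217 -0.0161; -0.0161 0.1023]

P_post[1,0] = -0.0161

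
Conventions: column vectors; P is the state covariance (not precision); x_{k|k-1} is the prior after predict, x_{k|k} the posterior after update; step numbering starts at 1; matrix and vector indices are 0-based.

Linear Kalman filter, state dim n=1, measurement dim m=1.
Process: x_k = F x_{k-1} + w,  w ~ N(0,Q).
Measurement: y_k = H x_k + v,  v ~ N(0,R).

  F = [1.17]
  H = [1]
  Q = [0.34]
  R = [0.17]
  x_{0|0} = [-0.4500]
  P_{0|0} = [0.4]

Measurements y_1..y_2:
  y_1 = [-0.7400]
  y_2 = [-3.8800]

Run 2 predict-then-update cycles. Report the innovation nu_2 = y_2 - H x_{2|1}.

step 1: x^-=[-0.5265]  P^-=[0.8876]  S=[1.0576]  K=[0.8393]  nu=[-0.2135]  x^+=[-0.7057]  P^+=[0.1427]
step 2: x^-=[-0.8256]  P^-=[0.5353]  S=[0.7053]  K=[0.7590]  nu=[-3.0544]  x^+=[-3.1438]  P^+=[0.1290]

innov = [-3.0544]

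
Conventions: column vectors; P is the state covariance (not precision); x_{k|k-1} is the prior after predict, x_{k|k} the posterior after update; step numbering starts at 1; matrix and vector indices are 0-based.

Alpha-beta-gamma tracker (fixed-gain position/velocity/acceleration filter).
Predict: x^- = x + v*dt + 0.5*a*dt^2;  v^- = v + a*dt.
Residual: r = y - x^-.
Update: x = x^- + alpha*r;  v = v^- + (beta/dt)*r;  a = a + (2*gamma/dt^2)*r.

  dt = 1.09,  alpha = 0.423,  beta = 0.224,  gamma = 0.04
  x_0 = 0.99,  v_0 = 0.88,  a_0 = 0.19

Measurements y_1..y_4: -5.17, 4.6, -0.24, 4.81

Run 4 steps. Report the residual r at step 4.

resid = 3.6265

step 1: x_pred=2.0621  r=-7.2321  x^+=-0.9971  v^+=-0.3991  a^+=-0.2970
step 2: x_pred=-1.6086  r=6.2086  x^+=1.0177  v^+=0.5531  a^+=0.1211
step 3: x_pred=1.6924  r=-1.9324  x^+=0.8750  v^+=0.2879  a^+=-0.0090
step 4: x_pred=1.1835  r=3.6265  x^+=2.7175  v^+=1.0233  a^+=0.2352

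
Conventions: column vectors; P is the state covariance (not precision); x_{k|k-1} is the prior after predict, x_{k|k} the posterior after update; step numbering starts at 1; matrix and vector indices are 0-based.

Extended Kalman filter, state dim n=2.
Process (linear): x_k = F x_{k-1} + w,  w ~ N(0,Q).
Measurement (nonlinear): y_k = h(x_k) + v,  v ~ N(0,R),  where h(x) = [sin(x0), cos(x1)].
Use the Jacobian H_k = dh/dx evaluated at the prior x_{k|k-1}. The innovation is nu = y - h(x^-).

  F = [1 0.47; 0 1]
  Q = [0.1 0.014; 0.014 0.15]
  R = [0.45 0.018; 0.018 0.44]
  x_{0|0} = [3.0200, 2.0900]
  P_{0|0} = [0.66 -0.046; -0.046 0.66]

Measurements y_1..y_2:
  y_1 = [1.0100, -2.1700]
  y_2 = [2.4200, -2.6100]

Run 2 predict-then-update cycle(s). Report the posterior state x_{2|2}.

x_post = [3.3154, 2.8014]

step 1: x^-=[4.0023, 2.0900]  P^-=[0.8626 0.2782; 0.2782 0.8100]  H_jac=[-0.6519 0.0000; 0.0000 -0.8682]  S=[0.8166 0.1755; 0.1755 1.0506]  K=[-0.6630 -0.1192; -0.0812 -0.6558]  nu=[1.7683, -1.6738]  x^+=[3.0294, 3.0442]  P^+=[0.4610 0.0741; 0.0741 0.3341]
step 2: x^-=[4.4602, 3.0442]  P^-=[0.7044 0.2451; 0.2451 0.4841]  H_jac=[-0.2496 0.0000; 0.0000 -0.0972]  S=[0.4939 0.0239; 0.0239 0.4446]  K=[-0.3543 -0.0345; -0.1191 -0.0995]  nu=[3.3884, -1.6147]  x^+=[3.3154, 2.8014]  P^+=[0.6413 0.2218; 0.2218 0.4721]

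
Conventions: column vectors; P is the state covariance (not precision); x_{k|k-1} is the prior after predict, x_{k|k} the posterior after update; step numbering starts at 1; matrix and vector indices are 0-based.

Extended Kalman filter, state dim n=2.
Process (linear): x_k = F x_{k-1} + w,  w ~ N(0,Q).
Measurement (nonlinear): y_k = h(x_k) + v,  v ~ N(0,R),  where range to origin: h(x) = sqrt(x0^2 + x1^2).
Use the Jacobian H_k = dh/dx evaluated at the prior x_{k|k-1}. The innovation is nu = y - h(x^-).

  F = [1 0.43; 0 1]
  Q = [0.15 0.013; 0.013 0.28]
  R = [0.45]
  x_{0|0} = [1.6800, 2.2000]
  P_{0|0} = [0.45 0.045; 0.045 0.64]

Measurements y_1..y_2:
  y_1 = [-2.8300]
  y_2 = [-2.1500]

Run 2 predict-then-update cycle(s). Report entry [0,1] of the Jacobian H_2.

step 1: x^-=[2.6260, 2.2000]  P^-=[0.7570 0.3332; 0.3332 0.9200]  H_jac=[0.7665 0.6422]  S=[1.6023]  K=[0.4957; 0.5281]  nu=[-6.2558]  x^+=[-0.4751, -1.1039]  P^+=[0.3633 -0.0863; -0.0863 0.4731]
step 2: x^-=[-0.9498, -1.1039]  P^-=[0.5266 0.1301; 0.1301 0.7531]  H_jac=[-0.6522 -0.7580]  S=[1.2354]  K=[-0.3578; -0.5308]  nu=[-3.6062]  x^+=[0.3407, 0.8103]  P^+=[0.3684 -0.1045; -0.1045 0.4050]

H_jac[0,1] = -0.7580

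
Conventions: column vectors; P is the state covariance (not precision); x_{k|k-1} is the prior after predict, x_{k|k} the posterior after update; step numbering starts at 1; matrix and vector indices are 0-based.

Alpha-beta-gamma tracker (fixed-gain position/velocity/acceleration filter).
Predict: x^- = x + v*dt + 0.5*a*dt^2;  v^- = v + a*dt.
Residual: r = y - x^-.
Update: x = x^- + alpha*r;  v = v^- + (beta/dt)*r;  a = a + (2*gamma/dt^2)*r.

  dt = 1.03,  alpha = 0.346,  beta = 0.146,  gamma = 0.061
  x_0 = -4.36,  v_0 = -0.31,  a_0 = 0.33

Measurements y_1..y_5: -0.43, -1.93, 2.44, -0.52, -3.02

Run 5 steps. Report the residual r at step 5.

step 1: x_pred=-4.5043  r=4.0743  x^+=-3.0946  v^+=0.6074  a^+=0.7985
step 2: x_pred=-2.0453  r=0.1153  x^+=-2.0054  v^+=1.4462  a^+=0.8118
step 3: x_pred=-0.0852  r=2.5252  x^+=0.7885  v^+=2.6403  a^+=1.1022
step 4: x_pred=4.0927  r=-4.6127  x^+=2.4967  v^+=3.1217  a^+=0.5717
step 5: x_pred=6.0154  r=-9.0354  x^+=2.8891  v^+=2.4299  a^+=-0.4673

resid = -9.0354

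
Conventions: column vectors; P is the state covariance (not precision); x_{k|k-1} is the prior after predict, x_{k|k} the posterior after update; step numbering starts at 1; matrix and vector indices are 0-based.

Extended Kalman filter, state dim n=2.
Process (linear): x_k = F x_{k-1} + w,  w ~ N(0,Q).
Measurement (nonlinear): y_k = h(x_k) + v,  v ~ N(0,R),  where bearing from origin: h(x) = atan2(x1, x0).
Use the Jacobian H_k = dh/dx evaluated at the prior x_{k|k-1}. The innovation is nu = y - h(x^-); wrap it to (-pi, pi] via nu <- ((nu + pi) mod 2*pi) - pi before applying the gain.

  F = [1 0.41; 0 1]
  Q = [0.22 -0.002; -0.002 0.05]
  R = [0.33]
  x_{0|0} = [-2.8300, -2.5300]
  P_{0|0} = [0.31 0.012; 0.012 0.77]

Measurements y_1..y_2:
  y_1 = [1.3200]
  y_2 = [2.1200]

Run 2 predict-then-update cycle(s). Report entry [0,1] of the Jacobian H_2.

H_jac[0,1] = -0.1850

step 1: x^-=[-3.8673, -2.5300]  P^-=[0.6693 0.3257; 0.3257 0.8200]  H_jac=[0.1185 -0.1811]  S=[0.3523]  K=[0.0576; -0.3119]  nu=[-2.4009]  x^+=[-4.0057, -1.7810]  P^+=[0.6681 0.3320; 0.3320 0.7857]
step 2: x^-=[-4.7359, -1.7810]  P^-=[1.2925 0.6522; 0.6522 0.8357]  H_jac=[0.0696 -0.1850]  S=[0.3481]  K=[-0.0883; -0.3138]  nu=[-1.3813]  x^+=[-4.6140, -1.3476]  P^+=[1.2897 0.6425; 0.6425 0.8014]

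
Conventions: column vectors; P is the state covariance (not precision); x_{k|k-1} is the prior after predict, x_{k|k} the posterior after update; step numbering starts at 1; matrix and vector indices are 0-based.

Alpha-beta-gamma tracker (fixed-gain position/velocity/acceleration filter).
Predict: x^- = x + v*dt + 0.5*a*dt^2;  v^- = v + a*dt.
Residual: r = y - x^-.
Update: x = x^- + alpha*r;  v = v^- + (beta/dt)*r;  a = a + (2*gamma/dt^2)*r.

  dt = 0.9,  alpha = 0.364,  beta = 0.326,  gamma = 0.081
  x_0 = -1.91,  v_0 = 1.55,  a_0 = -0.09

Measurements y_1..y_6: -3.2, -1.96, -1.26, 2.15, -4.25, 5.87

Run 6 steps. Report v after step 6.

step 1: x_pred=-0.5514  r=-2.6486  x^+=-1.5155  v^+=0.5096  a^+=-0.6197
step 2: x_pred=-1.3078  r=-0.6522  x^+=-1.5452  v^+=-0.2843  a^+=-0.7501
step 3: x_pred=-2.1049  r=0.8449  x^+=-1.7974  v^+=-0.6534  a^+=-0.5812
step 4: x_pred=-2.6208  r=4.7708  x^+=-0.8842  v^+=0.5516  a^+=0.3730
step 5: x_pred=-0.2367  r=-4.0133  x^+=-1.6975  v^+=-0.5664  a^+=-0.4297
step 6: x_pred=-2.3813  r=8.2513  x^+=0.6222  v^+=2.0357  a^+=1.2206

v_post = 2.0357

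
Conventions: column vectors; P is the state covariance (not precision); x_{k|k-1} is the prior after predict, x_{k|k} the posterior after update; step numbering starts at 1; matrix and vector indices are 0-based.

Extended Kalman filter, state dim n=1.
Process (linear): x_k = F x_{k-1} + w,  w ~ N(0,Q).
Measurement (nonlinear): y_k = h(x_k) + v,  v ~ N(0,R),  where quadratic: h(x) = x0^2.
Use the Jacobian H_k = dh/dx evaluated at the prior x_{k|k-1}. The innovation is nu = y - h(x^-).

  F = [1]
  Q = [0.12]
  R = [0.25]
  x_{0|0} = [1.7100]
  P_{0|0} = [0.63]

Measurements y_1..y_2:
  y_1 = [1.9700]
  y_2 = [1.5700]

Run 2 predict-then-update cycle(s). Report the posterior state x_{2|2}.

step 1: x^-=[1.7100]  P^-=[0.7500]  H_jac=[3.4200]  S=[9.0223]  K=[0.2843]  nu=[-0.9541]  x^+=[1.4388]  P^+=[0.0208]
step 2: x^-=[1.4388]  P^-=[0.1408]  H_jac=[2.8775]  S=[1.4157]  K=[0.2862]  nu=[-0.5000]  x^+=[1.2957]  P^+=[0.0249]

x_post = [1.2957]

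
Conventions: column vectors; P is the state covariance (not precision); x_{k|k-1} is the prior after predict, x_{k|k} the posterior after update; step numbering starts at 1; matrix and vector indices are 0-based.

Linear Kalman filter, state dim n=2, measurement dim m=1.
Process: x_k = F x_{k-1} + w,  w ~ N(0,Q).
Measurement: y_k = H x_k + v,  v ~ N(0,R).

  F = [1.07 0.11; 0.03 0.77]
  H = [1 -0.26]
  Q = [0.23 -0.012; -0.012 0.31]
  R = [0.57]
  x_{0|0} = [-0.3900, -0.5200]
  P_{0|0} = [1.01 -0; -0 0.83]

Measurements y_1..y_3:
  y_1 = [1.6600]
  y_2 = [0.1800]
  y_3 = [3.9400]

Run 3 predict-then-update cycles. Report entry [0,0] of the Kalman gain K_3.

K[0,0] = 0.5388

step 1: x^-=[-0.4745, -0.4121]  P^-=[1.3964 0.0907; 0.0907 0.8030]  S=[1.9735]  K=[0.6956; -0.0598]  nu=[2.0274]  x^+=[0.9358, -0.5334]  P^+=[0.4414 0.1728; 0.1728 0.7960]
step 2: x^-=[0.9426, -0.3826]  P^-=[0.7857 0.2126; 0.2126 0.7903]  S=[1.2986]  K=[0.5625; 0.0055]  nu=[-0.8621]  x^+=[0.4577, -0.3873]  P^+=[0.3749 0.2086; 0.2086 0.7903]
step 3: x^-=[0.4471, -0.2845]  P^-=[0.7178 0.2395; 0.2395 0.7885]  S=[1.2166]  K=[0.5388; 0.0283]  nu=[3.4189]  x^+=[2.2894, -0.1876]  P^+=[0.3646 0.2209; 0.2209 0.7875]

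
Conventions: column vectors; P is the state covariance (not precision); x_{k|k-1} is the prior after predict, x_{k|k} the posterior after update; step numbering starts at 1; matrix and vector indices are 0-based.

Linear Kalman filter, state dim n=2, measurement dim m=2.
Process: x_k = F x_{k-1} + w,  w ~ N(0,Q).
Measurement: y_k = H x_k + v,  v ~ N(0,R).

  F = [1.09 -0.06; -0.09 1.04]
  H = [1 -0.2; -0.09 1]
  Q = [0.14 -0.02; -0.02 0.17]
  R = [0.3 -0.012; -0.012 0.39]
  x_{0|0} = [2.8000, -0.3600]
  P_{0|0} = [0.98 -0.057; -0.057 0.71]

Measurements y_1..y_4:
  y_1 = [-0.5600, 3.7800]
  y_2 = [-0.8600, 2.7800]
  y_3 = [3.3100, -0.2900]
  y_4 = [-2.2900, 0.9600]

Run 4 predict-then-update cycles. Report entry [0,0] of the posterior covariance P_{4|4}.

step 1: x^-=[3.0736, -0.6264]  P^-=[1.3143 -0.2254; -0.2254 0.9565]  S=[1.7428 -0.5510; -0.5510 1.3978]  K=[0.8023 0.0704; -0.0207 0.6907]  nu=[-3.7589, 4.6830]  x^+=[0.3876, 2.6860]  P^+=[0.2479 0.0401; 0.0401 0.2732]
step 2: x^-=[0.2613, 2.7585]  P^-=[0.4302 -0.0156; -0.0156 0.4600]  S=[0.7549 -0.1586; -0.1586 0.8563]  K=[0.5834 0.0446; -0.0305 0.5332]  nu=[-0.5696, 0.0450]  x^+=[-0.0690, 2.7999]  P^+=[0.1798 0.0266; 0.0266 0.2107]
step 3: x^-=[-0.2432, 2.9181]  P^-=[0.3509 -0.0205; -0.0205 0.3944]  S=[0.6749 -0.1433; -0.1433 0.7909]  K=[0.5325 0.0306; -0.0425 0.4933]  nu=[4.1368, -3.2300]  x^+=[1.8609, 1.1490]  P^+=[0.1635 0.0203; 0.0203 0.1947]
step 4: x^-=[1.9594, 1.0275]  P^-=[0.3322 -0.0251; -0.0251 0.3781]  S=[0.6574 -0.1431; -0.1431 0.7753]  K=[0.5184 0.0247; -0.0484 0.4817]  nu=[-4.0439, 0.1088]  x^+=[-0.1343, 1.2756]  P^+=[0.1588 0.0177; 0.0177 0.1900]

P_post[0,0] = 0.1588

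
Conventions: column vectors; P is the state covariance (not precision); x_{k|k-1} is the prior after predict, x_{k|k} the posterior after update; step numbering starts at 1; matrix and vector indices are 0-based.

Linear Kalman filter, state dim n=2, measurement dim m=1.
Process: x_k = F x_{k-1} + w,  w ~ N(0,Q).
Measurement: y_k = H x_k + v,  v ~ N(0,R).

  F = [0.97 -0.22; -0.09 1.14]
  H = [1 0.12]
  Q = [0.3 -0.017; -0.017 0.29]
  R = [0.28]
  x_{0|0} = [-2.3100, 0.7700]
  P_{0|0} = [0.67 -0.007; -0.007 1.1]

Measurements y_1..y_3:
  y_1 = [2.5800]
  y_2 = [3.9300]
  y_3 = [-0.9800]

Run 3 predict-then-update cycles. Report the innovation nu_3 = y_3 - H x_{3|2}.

step 1: x^-=[-2.4101, 1.0857]  P^-=[0.9866 -0.3593; -0.3593 1.7264]  S=[1.2053]  K=[0.7828; -0.1262]  nu=[4.8598]  x^+=[1.3943, 0.4725]  P^+=[0.2480 -0.2402; -0.2402 1.7072]
step 2: x^-=[1.2485, 0.4132]  P^-=[0.7185 -0.7372; -0.7372 2.5600]  S=[0.8584]  K=[0.7339; -0.5009]  nu=[2.6319]  x^+=[3.1802, -0.9052]  P^+=[0.2561 -0.4216; -0.4216 2.3446]
step 3: x^-=[3.2839, -1.3181]  P^-=[0.8344 -1.1020; -1.1020 3.4257]  S=[0.8992]  K=[0.7808; -0.7683]  nu=[-4.1057]  x^+=[0.0781, 1.8363]  P^+=[0.2861 -0.5625; -0.5625 2.8949]

innov = [-4.1057]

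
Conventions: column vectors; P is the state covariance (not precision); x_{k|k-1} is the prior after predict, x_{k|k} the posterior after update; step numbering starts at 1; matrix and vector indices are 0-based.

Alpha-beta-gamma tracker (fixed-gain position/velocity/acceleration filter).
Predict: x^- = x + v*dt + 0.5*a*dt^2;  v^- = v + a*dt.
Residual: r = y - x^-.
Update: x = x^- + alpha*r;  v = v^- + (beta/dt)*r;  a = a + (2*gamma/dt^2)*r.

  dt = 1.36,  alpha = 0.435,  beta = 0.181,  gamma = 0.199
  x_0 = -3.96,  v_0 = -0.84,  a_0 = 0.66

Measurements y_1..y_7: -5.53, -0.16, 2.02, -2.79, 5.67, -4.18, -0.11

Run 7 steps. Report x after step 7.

x_post = 0.5604

step 1: x_pred=-4.4920  r=-1.0380  x^+=-4.9435  v^+=-0.0805  a^+=0.4366
step 2: x_pred=-4.6493  r=4.4893  x^+=-2.6964  v^+=1.1108  a^+=1.4027
step 3: x_pred=0.1114  r=1.9086  x^+=0.9416  v^+=3.2724  a^+=1.8134
step 4: x_pred=7.0691  r=-9.8591  x^+=2.7804  v^+=4.4264  a^+=-0.3081
step 5: x_pred=8.5154  r=-2.8454  x^+=7.2776  v^+=3.6287  a^+=-0.9204
step 6: x_pred=11.3614  r=-15.5414  x^+=4.6009  v^+=0.3085  a^+=-4.2646
step 7: x_pred=1.0766  r=-1.1866  x^+=0.5604  v^+=-5.6493  a^+=-4.5200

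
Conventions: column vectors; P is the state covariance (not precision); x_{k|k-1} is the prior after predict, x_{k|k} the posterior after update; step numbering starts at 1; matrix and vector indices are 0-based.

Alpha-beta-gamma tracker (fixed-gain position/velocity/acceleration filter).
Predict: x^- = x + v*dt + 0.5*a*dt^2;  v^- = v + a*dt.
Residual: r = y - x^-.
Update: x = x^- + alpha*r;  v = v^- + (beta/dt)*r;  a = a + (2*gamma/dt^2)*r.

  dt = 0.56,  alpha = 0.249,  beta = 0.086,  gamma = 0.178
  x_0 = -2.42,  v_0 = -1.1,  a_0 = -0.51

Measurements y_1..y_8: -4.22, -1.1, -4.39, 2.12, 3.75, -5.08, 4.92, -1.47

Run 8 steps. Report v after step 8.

v_post = 6.5176

step 1: x_pred=-3.1160  r=-1.1040  x^+=-3.3909  v^+=-1.5551  a^+=-1.7633
step 2: x_pred=-4.5382  r=3.4382  x^+=-3.6821  v^+=-2.0146  a^+=2.1398
step 3: x_pred=-4.4748  r=0.0848  x^+=-4.4537  v^+=-0.8033  a^+=2.2360
step 4: x_pred=-4.5529  r=6.6729  x^+=-2.8913  v^+=1.4737  a^+=9.8111
step 5: x_pred=-0.5277  r=4.2777  x^+=0.5374  v^+=7.6248  a^+=14.6672
step 6: x_pred=7.1072  r=-12.1872  x^+=4.0726  v^+=13.9668  a^+=0.8323
step 7: x_pred=12.0245  r=-7.1045  x^+=10.2555  v^+=13.3419  a^+=-7.2328
step 8: x_pred=16.5928  r=-18.0628  x^+=12.0952  v^+=6.5176  a^+=-27.7377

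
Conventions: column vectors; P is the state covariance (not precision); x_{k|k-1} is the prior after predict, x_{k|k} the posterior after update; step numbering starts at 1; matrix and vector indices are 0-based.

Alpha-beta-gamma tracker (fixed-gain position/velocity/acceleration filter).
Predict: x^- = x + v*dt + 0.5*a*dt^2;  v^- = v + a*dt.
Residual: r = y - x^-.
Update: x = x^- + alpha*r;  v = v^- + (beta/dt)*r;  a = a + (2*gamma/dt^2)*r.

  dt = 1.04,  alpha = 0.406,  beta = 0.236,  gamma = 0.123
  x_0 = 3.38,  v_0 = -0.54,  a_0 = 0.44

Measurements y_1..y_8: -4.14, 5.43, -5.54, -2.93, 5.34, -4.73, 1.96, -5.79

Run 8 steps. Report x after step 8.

x_post = 0.8504

step 1: x_pred=3.0564  r=-7.1964  x^+=0.1346  v^+=-1.7154  a^+=-1.1967
step 2: x_pred=-2.2966  r=7.7266  x^+=0.8404  v^+=-1.2067  a^+=0.5606
step 3: x_pred=-0.1114  r=-5.4286  x^+=-2.3154  v^+=-1.8555  a^+=-0.6741
step 4: x_pred=-4.6097  r=1.6797  x^+=-3.9277  v^+=-2.1754  a^+=-0.2921
step 5: x_pred=-6.3481  r=11.6881  x^+=-1.6028  v^+=0.1731  a^+=2.3663
step 6: x_pred=-0.1430  r=-4.5870  x^+=-2.0053  v^+=1.5932  a^+=1.3230
step 7: x_pred=0.3671  r=1.5929  x^+=1.0138  v^+=3.3306  a^+=1.6853
step 8: x_pred=5.3891  r=-11.1791  x^+=0.8504  v^+=2.5466  a^+=-0.8573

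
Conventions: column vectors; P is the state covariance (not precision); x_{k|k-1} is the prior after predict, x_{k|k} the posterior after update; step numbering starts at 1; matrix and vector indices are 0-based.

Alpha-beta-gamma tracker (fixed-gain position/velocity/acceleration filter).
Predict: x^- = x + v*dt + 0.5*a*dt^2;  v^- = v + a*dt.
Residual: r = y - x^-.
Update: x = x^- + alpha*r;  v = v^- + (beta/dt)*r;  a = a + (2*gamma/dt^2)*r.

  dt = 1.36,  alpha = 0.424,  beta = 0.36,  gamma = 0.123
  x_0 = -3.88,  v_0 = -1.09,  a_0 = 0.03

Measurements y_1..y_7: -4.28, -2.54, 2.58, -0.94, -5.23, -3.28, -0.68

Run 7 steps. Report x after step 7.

step 1: x_pred=-5.3347  r=1.0547  x^+=-4.8875  v^+=-0.7700  a^+=0.1703
step 2: x_pred=-5.7773  r=3.2373  x^+=-4.4047  v^+=0.3185  a^+=0.6008
step 3: x_pred=-3.4159  r=5.9959  x^+=-0.8736  v^+=2.7227  a^+=1.3983
step 4: x_pred=4.1224  r=-5.0624  x^+=1.9760  v^+=3.2844  a^+=0.7250
step 5: x_pred=7.1132  r=-12.3432  x^+=1.8797  v^+=1.0030  a^+=-0.9167
step 6: x_pred=2.3961  r=-5.6761  x^+=-0.0106  v^+=-1.7461  a^+=-1.6716
step 7: x_pred=-3.9312  r=3.2512  x^+=-2.5527  v^+=-3.1589  a^+=-1.2392

x_post = -2.5527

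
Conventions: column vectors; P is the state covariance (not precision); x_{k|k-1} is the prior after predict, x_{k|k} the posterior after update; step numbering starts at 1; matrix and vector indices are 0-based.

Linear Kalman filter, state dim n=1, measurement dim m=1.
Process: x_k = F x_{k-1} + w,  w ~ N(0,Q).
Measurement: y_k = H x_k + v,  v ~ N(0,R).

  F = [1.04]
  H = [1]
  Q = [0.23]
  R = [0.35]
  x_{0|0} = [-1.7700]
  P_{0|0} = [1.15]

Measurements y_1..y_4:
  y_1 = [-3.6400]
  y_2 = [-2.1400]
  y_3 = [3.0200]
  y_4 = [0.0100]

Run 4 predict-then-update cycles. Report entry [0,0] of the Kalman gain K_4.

K[0,0] = 0.5596

step 1: x^-=[-1.8408]  P^-=[1.4738]  S=[1.8238]  K=[0.8081]  nu=[-1.7992]  x^+=[-3.2947]  P^+=[0.2828]
step 2: x^-=[-3.4265]  P^-=[0.5359]  S=[0.8859]  K=[0.6049]  nu=[1.2865]  x^+=[-2.6483]  P^+=[0.2117]
step 3: x^-=[-2.7542]  P^-=[0.4590]  S=[0.8090]  K=[0.5674]  nu=[5.7742]  x^+=[0.5219]  P^+=[0.1986]
step 4: x^-=[0.5428]  P^-=[0.4448]  S=[0.7948]  K=[0.5596]  nu=[-0.5328]  x^+=[0.2446]  P^+=[0.1959]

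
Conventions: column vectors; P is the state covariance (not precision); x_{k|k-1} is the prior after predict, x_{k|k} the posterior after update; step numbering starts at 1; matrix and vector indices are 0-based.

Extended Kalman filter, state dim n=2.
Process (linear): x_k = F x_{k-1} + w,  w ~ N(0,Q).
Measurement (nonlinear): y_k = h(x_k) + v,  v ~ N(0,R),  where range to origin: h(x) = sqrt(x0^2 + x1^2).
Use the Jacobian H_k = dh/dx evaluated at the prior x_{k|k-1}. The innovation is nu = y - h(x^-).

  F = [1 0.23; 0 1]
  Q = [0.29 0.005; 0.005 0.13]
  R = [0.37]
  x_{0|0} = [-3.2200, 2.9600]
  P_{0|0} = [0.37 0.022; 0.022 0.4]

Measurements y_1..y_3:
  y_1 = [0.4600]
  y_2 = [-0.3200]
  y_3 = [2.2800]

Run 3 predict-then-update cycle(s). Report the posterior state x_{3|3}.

step 1: x^-=[-2.5392, 2.9600]  P^-=[0.6913 0.1190; 0.1190 0.5300]  H_jac=[-0.6511 0.7590]  S=[0.8508]  K=[-0.4229; 0.3818]  nu=[-3.4399]  x^+=[-1.0845, 1.6468]  P^+=[0.5391 0.2563; 0.2563 0.4060]
step 2: x^-=[-0.7058, 1.6468]  P^-=[0.9685 0.3547; 0.3547 0.5360]  H_jac=[-0.3939 0.9191]  S=[0.7163]  K=[-0.0775; 0.4927]  nu=[-2.1116]  x^+=[-0.5422, 0.6063]  P^+=[0.9642 0.3821; 0.3821 0.3621]
step 3: x^-=[-0.4027, 0.6063]  P^-=[1.4491 0.4704; 0.4704 0.4921]  H_jac=[-0.5533 0.8330]  S=[0.7216]  K=[-0.5683; 0.2074]  nu=[1.5521]  x^+=[-1.2849, 0.9282]  P^+=[1.2161 0.5554; 0.5554 0.4611]

x_post = [-1.2849, 0.9282]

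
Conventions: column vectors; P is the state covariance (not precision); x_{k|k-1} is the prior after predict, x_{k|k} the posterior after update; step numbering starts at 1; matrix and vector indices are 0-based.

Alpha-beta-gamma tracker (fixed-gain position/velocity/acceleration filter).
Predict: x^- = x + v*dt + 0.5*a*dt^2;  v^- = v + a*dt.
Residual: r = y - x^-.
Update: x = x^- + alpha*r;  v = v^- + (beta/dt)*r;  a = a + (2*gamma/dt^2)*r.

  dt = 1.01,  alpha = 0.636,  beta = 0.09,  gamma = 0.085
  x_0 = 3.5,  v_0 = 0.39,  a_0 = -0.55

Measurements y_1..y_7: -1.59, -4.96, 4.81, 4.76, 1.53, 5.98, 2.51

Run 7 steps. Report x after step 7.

x_post = 3.6749

step 1: x_pred=3.6134  r=-5.2034  x^+=0.3040  v^+=-0.6292  a^+=-1.4171
step 2: x_pred=-1.0542  r=-3.9058  x^+=-3.5383  v^+=-2.4085  a^+=-2.0680
step 3: x_pred=-7.0257  r=11.8357  x^+=0.5018  v^+=-3.4426  a^+=-0.0956
step 4: x_pred=-3.0240  r=7.7840  x^+=1.9266  v^+=-2.8455  a^+=1.2016
step 5: x_pred=-0.3345  r=1.8645  x^+=0.8513  v^+=-1.4658  a^+=1.5123
step 6: x_pred=0.1422  r=5.8378  x^+=3.8551  v^+=0.5818  a^+=2.4852
step 7: x_pred=5.7103  r=-3.2003  x^+=3.6749  v^+=2.8067  a^+=1.9518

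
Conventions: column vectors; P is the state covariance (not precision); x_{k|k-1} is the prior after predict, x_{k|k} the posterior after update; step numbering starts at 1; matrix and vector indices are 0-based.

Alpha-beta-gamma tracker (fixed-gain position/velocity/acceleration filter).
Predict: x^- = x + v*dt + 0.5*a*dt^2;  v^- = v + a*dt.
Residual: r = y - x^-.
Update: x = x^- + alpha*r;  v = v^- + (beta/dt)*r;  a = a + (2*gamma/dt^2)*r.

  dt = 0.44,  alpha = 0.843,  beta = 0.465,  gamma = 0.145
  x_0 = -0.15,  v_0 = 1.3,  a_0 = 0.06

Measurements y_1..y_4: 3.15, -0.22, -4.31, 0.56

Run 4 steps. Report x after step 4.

step 1: x_pred=0.4278  r=2.7222  x^+=2.7226  v^+=4.2033  a^+=4.1377
step 2: x_pred=4.9726  r=-5.1926  x^+=0.5952  v^+=0.5362  a^+=-3.6405
step 3: x_pred=0.4788  r=-4.7888  x^+=-3.5582  v^+=-6.1264  a^+=-10.8137
step 4: x_pred=-7.3006  r=7.8606  x^+=-0.6741  v^+=-2.5773  a^+=0.9609

x_post = -0.6741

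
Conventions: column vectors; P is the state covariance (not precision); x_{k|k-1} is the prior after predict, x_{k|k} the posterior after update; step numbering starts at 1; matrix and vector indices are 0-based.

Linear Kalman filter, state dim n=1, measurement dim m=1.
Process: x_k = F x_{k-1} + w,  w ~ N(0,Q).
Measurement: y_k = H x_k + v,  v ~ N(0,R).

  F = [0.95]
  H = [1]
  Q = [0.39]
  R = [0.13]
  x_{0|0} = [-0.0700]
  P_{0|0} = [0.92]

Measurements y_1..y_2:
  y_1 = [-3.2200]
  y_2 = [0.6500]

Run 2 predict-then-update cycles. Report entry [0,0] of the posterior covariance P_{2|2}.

P_post[0,0] = 0.1030

step 1: x^-=[-0.0665]  P^-=[1.2203]  S=[1.3503]  K=[0.9037]  nu=[-3.1535]  x^+=[-2.9164]  P^+=[0.1175]
step 2: x^-=[-2.7706]  P^-=[0.4960]  S=[0.6260]  K=[0.7923]  nu=[3.4206]  x^+=[-0.0603]  P^+=[0.1030]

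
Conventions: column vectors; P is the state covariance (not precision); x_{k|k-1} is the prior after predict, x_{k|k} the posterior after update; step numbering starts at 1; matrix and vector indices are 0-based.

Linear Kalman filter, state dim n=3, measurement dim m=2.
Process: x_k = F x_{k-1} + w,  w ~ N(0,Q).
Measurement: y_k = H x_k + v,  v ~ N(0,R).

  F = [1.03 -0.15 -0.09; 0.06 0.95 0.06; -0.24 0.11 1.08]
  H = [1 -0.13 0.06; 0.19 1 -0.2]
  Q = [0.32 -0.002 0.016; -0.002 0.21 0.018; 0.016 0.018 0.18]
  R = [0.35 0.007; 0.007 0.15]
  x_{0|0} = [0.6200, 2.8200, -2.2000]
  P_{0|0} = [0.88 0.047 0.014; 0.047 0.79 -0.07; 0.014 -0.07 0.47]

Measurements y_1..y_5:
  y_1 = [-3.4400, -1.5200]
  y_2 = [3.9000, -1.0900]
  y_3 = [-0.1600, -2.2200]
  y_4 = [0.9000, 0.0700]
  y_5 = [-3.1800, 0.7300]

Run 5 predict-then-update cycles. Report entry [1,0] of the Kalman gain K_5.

step 1: x^-=[0.4136, 2.5842, -2.2146]  P^-=[1.2562 -0.0098 -0.2253; -0.0098 0.9253 0.0364; -0.2253 0.0364 0.7621]  S=[1.5995 0.1523; 0.1523 1.1500]  K=[0.7647 0.1369; -0.1578 0.8176; -0.1034 -0.1245]  nu=[-3.3848, -4.6257]  x^+=[-2.8081, -0.6635, -1.2890]  P^+=[0.2675 -0.0375 -0.0626; -0.0375 0.1561 0.1372; -0.0626 0.1372 0.7233]
step 2: x^-=[-2.6768, -0.8762, -0.7911]  P^-=[0.6400 -0.0644 -0.2232; -0.0644 0.3653 0.2241; -0.2232 0.2241 1.1079]  S=[0.9867 0.0664; 0.0664 0.4856]  K=[0.6353 0.1229; -0.1438 0.6545; -0.1845 -0.0570]  nu=[6.5103, 0.1365]  x^+=[1.4762, -1.7231, -2.0002]  P^+=[0.2241 -0.0397 -0.1002; -0.0397 0.1494 0.2235; -0.1002 0.2235 1.0714]
step 3: x^-=[1.9590, -1.6684, -2.7040]  P^-=[0.6067 -0.0805 -0.3040; -0.0805 0.3697 0.3343; -0.3040 0.3343 1.5515]  S=[0.9477 0.0631; 0.0631 0.4625]  K=[0.6238 0.1214; -0.1574 0.6433; -0.2659 -0.0366]  nu=[-2.1736, -1.4647]  x^+=[0.4252, -2.2685, -2.0723]  P^+=[0.2215 -0.0477 -0.1412; -0.0477 0.1677 0.3160; -0.1412 0.3160 1.4826]
step 4: x^-=[0.9647, -2.2539, -2.5897]  P^-=[0.6202 -0.1043 -0.4072; -0.1043 0.3970 0.4582; -0.4072 0.4582 2.0749]  S=[0.9555 0.0628; 0.0628 0.4604]  K=[0.6298 0.1204; -0.1768 0.6443; -0.3565 -0.0257]  nu=[-0.2023, 1.6227]  x^+=[1.0326, -1.1727, -2.5592]  P^+=[0.2250 -0.0578 -0.1875; -0.0578 0.1903 0.4197; -0.1875 0.4197 1.9520]
step 5: x^-=[1.4698, -1.2056, -3.1407]  P^-=[0.6428 -0.1320 -0.5259; -0.1320 0.4295 0.5979; -0.5259 0.5979 2.6721]  S=[0.9715 0.0631; 0.0631 0.4603]  K=[0.6390 0.1195; -0.1984 0.6461; -0.4552 -0.0169]  nu=[-4.6181, 1.0282]  x^+=[-1.3585, 0.3748, -1.0559]  P^+=[0.2298 -0.0689 -0.2383; -0.0689 0.2153 0.5335; -0.2383 0.5335 2.4697]

K[1,0] = -0.1984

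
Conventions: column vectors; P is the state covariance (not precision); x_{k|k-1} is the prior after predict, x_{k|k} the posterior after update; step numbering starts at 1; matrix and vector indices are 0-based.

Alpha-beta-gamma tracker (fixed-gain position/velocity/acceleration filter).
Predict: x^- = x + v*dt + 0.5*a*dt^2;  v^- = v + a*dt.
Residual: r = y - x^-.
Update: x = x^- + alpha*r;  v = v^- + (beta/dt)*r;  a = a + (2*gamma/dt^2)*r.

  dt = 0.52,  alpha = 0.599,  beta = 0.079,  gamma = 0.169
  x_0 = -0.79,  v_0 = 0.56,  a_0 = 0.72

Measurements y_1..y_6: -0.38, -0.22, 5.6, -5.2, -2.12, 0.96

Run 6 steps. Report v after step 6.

v_post = -4.7881

step 1: x_pred=-0.4015  r=0.0215  x^+=-0.3886  v^+=0.9377  a^+=0.7468
step 2: x_pred=0.1999  r=-0.4199  x^+=-0.0516  v^+=1.2622  a^+=0.2219
step 3: x_pred=0.6347  r=4.9653  x^+=3.6089  v^+=2.1319  a^+=6.4285
step 4: x_pred=5.5867  r=-10.7867  x^+=-0.8745  v^+=3.8360  a^+=-7.0549
step 5: x_pred=0.1663  r=-2.2863  x^+=-1.2032  v^+=-0.1799  a^+=-9.9128
step 6: x_pred=-2.6369  r=3.5969  x^+=-0.4824  v^+=-4.7881  a^+=-5.4166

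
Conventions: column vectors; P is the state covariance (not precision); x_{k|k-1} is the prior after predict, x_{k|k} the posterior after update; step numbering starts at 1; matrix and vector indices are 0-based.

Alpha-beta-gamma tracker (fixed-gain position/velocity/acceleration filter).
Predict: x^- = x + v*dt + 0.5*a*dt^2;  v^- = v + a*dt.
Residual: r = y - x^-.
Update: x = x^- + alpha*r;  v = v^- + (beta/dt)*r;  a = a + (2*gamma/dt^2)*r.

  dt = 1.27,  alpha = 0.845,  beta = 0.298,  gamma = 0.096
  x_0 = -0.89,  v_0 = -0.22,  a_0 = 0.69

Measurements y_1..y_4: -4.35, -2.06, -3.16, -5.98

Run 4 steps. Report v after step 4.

step 1: x_pred=-0.6129  r=-3.7371  x^+=-3.7708  v^+=-0.2206  a^+=0.2451
step 2: x_pred=-3.8532  r=1.7932  x^+=-2.3379  v^+=0.5115  a^+=0.4586
step 3: x_pred=-1.3185  r=-1.8415  x^+=-2.8746  v^+=0.6618  a^+=0.2394
step 4: x_pred=-1.8410  r=-4.1390  x^+=-5.3385  v^+=-0.0053  a^+=-0.2533

v_post = -0.0053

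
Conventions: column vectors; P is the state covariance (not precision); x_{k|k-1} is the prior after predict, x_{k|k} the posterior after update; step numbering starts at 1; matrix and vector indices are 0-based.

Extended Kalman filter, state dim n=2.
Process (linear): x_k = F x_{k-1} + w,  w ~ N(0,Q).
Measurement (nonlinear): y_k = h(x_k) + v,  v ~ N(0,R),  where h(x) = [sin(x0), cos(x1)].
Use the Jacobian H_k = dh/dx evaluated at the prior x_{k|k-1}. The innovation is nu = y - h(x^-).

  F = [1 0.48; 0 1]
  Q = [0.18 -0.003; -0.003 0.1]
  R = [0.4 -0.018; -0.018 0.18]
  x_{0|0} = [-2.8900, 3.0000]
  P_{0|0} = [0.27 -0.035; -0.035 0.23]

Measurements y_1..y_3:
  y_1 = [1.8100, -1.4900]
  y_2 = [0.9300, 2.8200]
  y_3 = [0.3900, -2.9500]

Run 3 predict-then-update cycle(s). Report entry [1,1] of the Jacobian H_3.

step 1: x^-=[-1.4500, 3.0000]  P^-=[0.4694 0.0724; 0.0724 0.3300]  H_jac=[0.1205 0.0000; 0.0000 -0.1411]  S=[0.4068 -0.0192; -0.0192 0.1866]  K=[0.1371 -0.0406; 0.0097 -0.2486]  nu=[2.8027, -0.5000]  x^+=[-1.0454, 3.1515]  P^+=[0.4612 0.0693; 0.0693 0.3183]
step 2: x^-=[0.4673, 3.1515]  P^-=[0.7811 0.2191; 0.2191 0.4183]  H_jac=[0.8928 0.0000; 0.0000 0.0099]  S=[1.0226 -0.0161; -0.0161 0.1800]  K=[0.6831 0.0730; 0.1919 0.0401]  nu=[0.4795, 3.8200]  x^+=[1.0737, 3.3966]  P^+=[0.3046 0.0852; 0.0852 0.3806]
step 3: x^-=[2.7041, 3.3966]  P^-=[0.6541 0.2649; 0.2649 0.4806]  H_jac=[-0.9058 0.0000; 0.0000 0.2523]  S=[0.9366 -0.0785; -0.0785 0.2106]  K=[-0.6255 0.0841; -0.2146 0.4958]  nu=[-0.0337, -1.9823]  x^+=[2.5585, 2.4211]  P^+=[0.2779 0.1046; 0.1046 0.3690]

H_jac[1,1] = 0.2523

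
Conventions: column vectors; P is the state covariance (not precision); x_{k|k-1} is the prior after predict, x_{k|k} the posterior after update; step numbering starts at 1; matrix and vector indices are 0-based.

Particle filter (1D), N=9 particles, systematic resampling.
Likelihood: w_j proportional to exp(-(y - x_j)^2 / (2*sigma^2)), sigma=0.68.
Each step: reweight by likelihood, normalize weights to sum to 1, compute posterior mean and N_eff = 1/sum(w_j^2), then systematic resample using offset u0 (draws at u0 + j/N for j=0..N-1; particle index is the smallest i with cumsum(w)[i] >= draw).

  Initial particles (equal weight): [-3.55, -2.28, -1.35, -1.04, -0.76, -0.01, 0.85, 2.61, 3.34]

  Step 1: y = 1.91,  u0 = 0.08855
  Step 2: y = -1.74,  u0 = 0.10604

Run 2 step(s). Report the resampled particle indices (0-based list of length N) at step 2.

resampled_idx = [0, 0, 0, 1, 1, 1, 2, 2, 2]

step 1: w=[0.0000, 0.0000, 0.0000, 0.0001, 0.0004, 0.0183, 0.2926, 0.5805, 0.1080]  mean=2.1241  Neff=2.3009  idx=[6, 6, 6, 7, 7, 7, 7, 7, 8]
step 2: w=[0.3333, 0.3333, 0.3333, 0.0000, 0.0000, 0.0000, 0.0000, 0.0000, 0.0000]  mean=0.8500  Neff=3.0000  idx=[0, 0, 0, 1, 1, 1, 2, 2, 2]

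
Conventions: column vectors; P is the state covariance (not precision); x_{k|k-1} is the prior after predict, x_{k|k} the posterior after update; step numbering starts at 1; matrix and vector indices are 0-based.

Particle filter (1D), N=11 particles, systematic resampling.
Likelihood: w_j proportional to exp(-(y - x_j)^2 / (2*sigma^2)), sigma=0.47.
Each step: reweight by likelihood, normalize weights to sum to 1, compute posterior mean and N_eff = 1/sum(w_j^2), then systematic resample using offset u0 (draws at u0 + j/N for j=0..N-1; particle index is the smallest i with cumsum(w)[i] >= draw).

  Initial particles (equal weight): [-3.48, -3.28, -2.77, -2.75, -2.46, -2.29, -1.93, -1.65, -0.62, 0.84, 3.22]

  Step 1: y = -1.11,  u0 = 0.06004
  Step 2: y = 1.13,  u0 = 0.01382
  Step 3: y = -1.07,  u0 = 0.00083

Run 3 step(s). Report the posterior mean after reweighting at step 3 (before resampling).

post_mean = -0.6200

step 1: w=[0.0000, 0.0000, 0.0014, 0.0016, 0.0117, 0.0310, 0.1583, 0.3747, 0.4211, 0.0001, 0.0000]  mean=-1.2931  Neff=2.9081  idx=[6, 6, 7, 7, 7, 7, 8, 8, 8, 8, 8]
step 2: w=[0.0000, 0.0000, 0.0000, 0.0000, 0.0000, 0.0000, 0.2000, 0.2000, 0.2000, 0.2000, 0.2000]  mean=-0.6200  Neff=5.0002  idx=[6, 6, 6, 7, 7, 8, 8, 9, 9, 10, 10]
step 3: w=[0.0909, 0.0909, 0.0909, 0.0909, 0.0909, 0.0909, 0.0909, 0.0909, 0.0909, 0.0909, 0.0909]  mean=-0.6200  Neff=11.0000  idx=[0, 1, 2, 3, 4, 5, 6, 7, 8, 9, 10]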